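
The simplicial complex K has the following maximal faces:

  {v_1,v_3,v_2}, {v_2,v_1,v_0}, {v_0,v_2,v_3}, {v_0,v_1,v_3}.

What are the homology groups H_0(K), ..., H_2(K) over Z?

K has 4 vertices, 6 edges, 4 triangles.
rank ∂_0 = 0, rank ∂_1 = 3 ⇒ b_0 = 4 − 0 − 3 = 1; all invariant factors of ∂_1 are 1 so no torsion. So H_0 ≅ Z.
rank ∂_1 = 3, rank ∂_2 = 3 ⇒ b_1 = 6 − 3 − 3 = 0; all invariant factors of ∂_2 are 1 so no torsion. So H_1 ≅ 0.
rank ∂_2 = 3, rank ∂_3 = 0 ⇒ b_2 = 4 − 3 − 0 = 1. So H_2 ≅ Z.

H_0 ≅ Z,  H_1 = 0,  H_2 ≅ Z.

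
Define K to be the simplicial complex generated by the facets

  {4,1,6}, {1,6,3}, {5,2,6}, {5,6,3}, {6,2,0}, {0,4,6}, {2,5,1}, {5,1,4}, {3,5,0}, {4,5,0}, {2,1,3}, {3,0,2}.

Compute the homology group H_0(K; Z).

H_0 ≅ Z.

Order the vertices as 0 < 1 < 2 < 3 < 4 < 5 < 6. Listing each simplex with vertices in this order, K has dimension 2 with simplices:

  0-simplices (7): [0], [1], [2], [3], [4], [5], [6]
  1-simplices (18): [0,2], [0,3], [0,4], [0,5], [0,6], [1,2], [1,3], [1,4], [1,5], [1,6], [2,3], [2,5], [2,6], [3,5], [3,6], [4,5], [4,6], [5,6]
  2-simplices (12): [0,2,3], [0,2,6], [0,3,5], [0,4,5], [0,4,6], [1,2,3], [1,2,5], [1,3,6], [1,4,5], [1,4,6], [2,5,6], [3,5,6]

Hence C_0 ≅ Z^7, C_1 ≅ Z^18, C_2 ≅ Z^12.

The boundary map ∂_1: C_1 → C_0 maps an edge to its endpoints' difference, ∂[p,q] = q − p. For instance
  ∂[1,3] = [3] − [1].
The resulting 7×18 matrix has rank 6, and its Smith normal form has invariant factors (1,1,1,1,1,1).

∂_2: C_2 → C_1 maps a triangle to the signed sum of its edges. For instance
  ∂[1,2,3] = [2,3] − [1,3] + [1,2],
  ∂[2,5,6] = [5,6] − [2,6] + [2,5].
As a 18×12 matrix over Z this has rank 12, with invariant factors (1,1,1,1,1,1,1,1,1,1,1,2).

Reading off H_k = ker ∂_k / im ∂_{k+1}:

  H_0: rank C_0 − rank ∂_1 = 7 − 6 = 1, and the invariant factors of ∂_1 are all 1, so H_0 ≅ Z.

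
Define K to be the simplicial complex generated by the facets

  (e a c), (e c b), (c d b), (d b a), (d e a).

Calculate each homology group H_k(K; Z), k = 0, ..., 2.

Fix the vertex order a < b < c < d < e and write every simplex with vertices in increasing order. Then dim K = 2 and the simplices of K are:

  0-simplices (5): a, b, c, d, e
  1-simplices (10): ab, ac, ad, ae, bc, bd, be, cd, ce, de
  2-simplices (5): abd, ace, ade, bcd, bce

Hence C_0 ≅ Z^5, C_1 ≅ Z^10, C_2 ≅ Z^5.

∂_1: C_1 → C_0 maps an edge to its endpoints' difference, ∂[p,q] = q − p.
As a 5×10 matrix over Z this has rank 4, with invariant factors (1,1,1,1).

The boundary map ∂_2: C_2 → C_1 sends each 2-simplex [p,q,r] to [q,r] − [p,r] + [p,q]. For instance
  ∂ace = ce − ae + ac,
  ∂abd = bd − ad + ab.
The 10×5 boundary matrix has rank 5 and Smith normal form diag(1,1,1,1,1).

Now H_k = ker ∂_k / im ∂_{k+1}, so:

  H_0: rank C_0 − rank ∂_1 = 5 − 4 = 1, and the invariant factors of ∂_1 are all 1, so H_0 = Z.
  H_1: rank ker ∂_1 − rank ∂_2 = (10 − 4) − 5 = 1, and the invariant factors of ∂_2 are all 1, so H_1 = Z.
  H_2: rank ker ∂_2 − rank ∂_3 = (5 − 5) − 0 = 0, and there is no ∂_3, so H_2 = 0.

As a check, the Euler characteristic is 5 − 10 + 5 = 0, which agrees with 1 − 1 + 0 = 0.

H_0 = Z,  H_1 = Z,  H_2 = 0.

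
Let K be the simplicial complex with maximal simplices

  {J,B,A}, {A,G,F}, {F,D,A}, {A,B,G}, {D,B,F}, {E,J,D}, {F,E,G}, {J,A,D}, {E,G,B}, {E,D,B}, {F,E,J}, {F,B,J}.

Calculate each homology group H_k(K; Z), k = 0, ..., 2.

K has 7 vertices, 18 edges, 12 triangles.
rank ∂_0 = 0, rank ∂_1 = 6 ⇒ b_0 = 7 − 0 − 6 = 1; all invariant factors of ∂_1 are 1 so no torsion. So H_0 = Z.
rank ∂_1 = 6, rank ∂_2 = 12 ⇒ b_1 = 18 − 6 − 12 = 0; ∂_2 has invariant factor(s) [2] giving torsion. So H_1 = Z/2.
rank ∂_2 = 12, rank ∂_3 = 0 ⇒ b_2 = 12 − 12 − 0 = 0. So H_2 = 0.

H_0 ≅ Z,  H_1 ≅ Z/2,  H_2 = 0.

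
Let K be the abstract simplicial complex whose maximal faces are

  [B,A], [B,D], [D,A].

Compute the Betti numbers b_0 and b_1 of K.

Fix the vertex order A < B < D and write every simplex with vertices in increasing order. Then dim K = 1 and the simplices of K are:

  0-simplices (3): A, B, D
  1-simplices (3): AB, AD, BD

so the chain groups are C_0 ≅ Z^3, C_1 ≅ Z^3.

∂_1: C_1 → C_0 sends each edge [p,q] (with p < q) to q − p. For instance
  ∂BD = D − B.
As a 3×3 matrix over Z this has rank 2, with invariant factors (1,1).

Computing H_k = (kernel of ∂_k) / (image of ∂_{k+1}):

  H_0: rank C_0 − rank ∂_1 = 3 − 2 = 1, and the invariant factors of ∂_1 are all 1, so H_0 = Z.
  H_1: rank ker ∂_1 − rank ∂_2 = (3 − 2) − 0 = 1, and there is no ∂_2, so H_1 = Z.

As a check, the Euler characteristic is 3 − 3 = 0, which agrees with 1 − 1 = 0.

Hence the Betti numbers are b_0 = 1, b_1 = 1.

b_0 = 1, b_1 = 1.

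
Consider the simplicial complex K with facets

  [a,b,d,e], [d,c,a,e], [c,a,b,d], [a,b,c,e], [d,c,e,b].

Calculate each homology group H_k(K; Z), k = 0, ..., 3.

Order the vertices as a < b < c < d < e. Listing each simplex with vertices in this order, K has dimension 3 with simplices:

  0-simplices (5): a, b, c, d, e
  1-simplices (10): ab, ac, ad, ae, bc, bd, be, cd, ce, de
  2-simplices (10): abc, abd, abe, acd, ace, ade, bcd, bce, bde, cde
  3-simplices (5): abcd, abce, abde, acde, bcde

so the chain groups are C_0 ≅ Z^5, C_1 ≅ Z^10, C_2 ≅ Z^10, C_3 ≅ Z^5.

Boundary ∂_1: C_1 → C_0 is given by ∂[p,q] = [q] − [p]. For instance
  ∂ae = e − a.
The resulting 5×10 matrix has rank 4, and its Smith normal form has invariant factors (1,1,1,1).

The boundary map ∂_2: C_2 → C_1 maps a triangle to the signed sum of its edges. For instance
  ∂abd = bd − ad + ab,
  ∂bce = ce − be + bc.
This gives a 10×10 integer matrix of rank 6; reducing to Smith normal form yields diagonal entries (1,1,1,1,1,1).

The boundary map ∂_3: C_3 → C_2 sends each 3-simplex σ to the alternating sum Σ_i (−1)^i (σ with its i-th vertex removed). For instance
  ∂bcde = cde − bde + bce − bcd,
  ∂abcd = bcd − acd + abd − abc.
The resulting 10×5 matrix has rank 4, and its Smith normal form has invariant factors (1,1,1,1).

Reading off H_k = ker ∂_k / im ∂_{k+1}:

  H_0: rank C_0 − rank ∂_1 = 5 − 4 = 1, and the invariant factors of ∂_1 are all 1, so H_0 = Z.
  H_1: rank ker ∂_1 − rank ∂_2 = (10 − 4) − 6 = 0, and the invariant factors of ∂_2 are all 1, so H_1 = 0.
  H_2: rank ker ∂_2 − rank ∂_3 = (10 − 6) − 4 = 0, and the invariant factors of ∂_3 are all 1, so H_2 = 0.
  H_3: rank ker ∂_3 − rank ∂_4 = (5 − 4) − 0 = 1, and there is no ∂_4, so H_3 = Z.

As a check, the Euler characteristic is 5 − 10 + 10 − 5 = 0, which agrees with 1 − 0 + 0 − 1 = 0.

H_0 ≅ Z,  H_1 = 0,  H_2 = 0,  H_3 ≅ Z.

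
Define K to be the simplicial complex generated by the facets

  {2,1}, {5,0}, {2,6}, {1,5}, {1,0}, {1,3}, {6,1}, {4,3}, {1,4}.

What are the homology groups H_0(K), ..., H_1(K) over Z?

H_0 ≅ Z,  H_1 ≅ Z^3.

Fix the vertex order 0 < 1 < 2 < 3 < 4 < 5 < 6 and write every simplex with vertices in increasing order. Then dim K = 1 and the simplices of K are:

  0-simplices (7): [0], [1], [2], [3], [4], [5], [6]
  1-simplices (9): [0,1], [0,5], [1,2], [1,3], [1,4], [1,5], [1,6], [2,6], [3,4]

Hence C_0 ≅ Z^7, C_1 ≅ Z^9.

Boundary ∂_1: C_1 → C_0 sends each edge [p,q] (with p < q) to q − p. For instance
  ∂[2,6] = [6] − [2].
As a 7×9 matrix over Z this has rank 6, with invariant factors (1,1,1,1,1,1).

Now H_k = ker ∂_k / im ∂_{k+1}, so:

  H_0: rank C_0 − rank ∂_1 = 7 − 6 = 1, and the invariant factors of ∂_1 are all 1, so H_0 = Z.
  H_1: rank ker ∂_1 − rank ∂_2 = (9 − 6) − 0 = 3, and there is no ∂_2, so H_1 = Z^3.

As a check, the Euler characteristic is 7 − 9 = -2, which agrees with 1 − 3 = -2.
(K is a triangulation of a wedge of 3 circles.)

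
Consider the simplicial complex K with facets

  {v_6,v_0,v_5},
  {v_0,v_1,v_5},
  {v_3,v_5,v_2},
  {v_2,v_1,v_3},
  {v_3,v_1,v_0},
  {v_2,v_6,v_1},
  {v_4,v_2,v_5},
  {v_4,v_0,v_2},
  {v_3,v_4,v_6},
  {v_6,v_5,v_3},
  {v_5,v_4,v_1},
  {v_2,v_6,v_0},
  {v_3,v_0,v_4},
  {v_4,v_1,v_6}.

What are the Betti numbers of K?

We work with the vertex ordering v_0 < v_1 < v_2 < v_3 < v_4 < v_5 < v_6. The simplices of K, each written with vertices in increasing order, are:

  0-simplices (7): [v_0], [v_1], [v_2], [v_3], [v_4], [v_5], [v_6]
  1-simplices (21): (21 of them)
  2-simplices (14): (14 of them)

so the chain groups are C_0 ≅ Z^7, C_1 ≅ Z^21, C_2 ≅ Z^14.

The boundary map ∂_1: C_1 → C_0 maps an edge to its endpoints' difference, ∂[p,q] = q − p.
This gives a 7×21 integer matrix of rank 6; reducing to Smith normal form yields diagonal entries (1,1,1,1,1,1).

Boundary ∂_2: C_2 → C_1 sends each 2-simplex [p,q,r] to [q,r] − [p,r] + [p,q]. For instance
  ∂[v_0,v_2,v_4] = [v_2,v_4] − [v_0,v_4] + [v_0,v_2],
  ∂[v_1,v_2,v_6] = [v_2,v_6] − [v_1,v_6] + [v_1,v_2].
The 21×14 boundary matrix has rank 13 and Smith normal form diag(1,1,1,1,1,1,1,1,1,1,1,1,1).

Reading off H_k = ker ∂_k / im ∂_{k+1}:

  H_0: rank C_0 − rank ∂_1 = 7 − 6 = 1, and the invariant factors of ∂_1 are all 1, so H_0 = Z.
  H_1: rank ker ∂_1 − rank ∂_2 = (21 − 6) − 13 = 2, and the invariant factors of ∂_2 are all 1, so H_1 = Z^2.
  H_2: rank ker ∂_2 − rank ∂_3 = (14 − 13) − 0 = 1, and there is no ∂_3, so H_2 = Z.

As a check, the Euler characteristic is 7 − 21 + 14 = 0, which agrees with 1 − 2 + 1 = 0.
(K is a triangulation of the torus T^2.)

Hence the Betti numbers are b_0 = 1, b_1 = 2, b_2 = 1.

b_0 = 1, b_1 = 2, b_2 = 1.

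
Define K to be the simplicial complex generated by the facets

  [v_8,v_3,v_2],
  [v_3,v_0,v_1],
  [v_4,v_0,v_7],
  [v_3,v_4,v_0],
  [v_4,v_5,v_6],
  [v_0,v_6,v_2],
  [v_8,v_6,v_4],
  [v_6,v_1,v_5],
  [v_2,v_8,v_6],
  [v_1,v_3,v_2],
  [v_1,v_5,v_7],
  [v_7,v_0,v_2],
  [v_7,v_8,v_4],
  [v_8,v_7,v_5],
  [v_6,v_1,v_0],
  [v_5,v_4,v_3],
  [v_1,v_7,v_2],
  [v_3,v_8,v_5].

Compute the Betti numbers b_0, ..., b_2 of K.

We work with the vertex ordering v_0 < v_1 < v_2 < v_3 < v_4 < v_5 < v_6 < v_7 < v_8. The simplices of K, each written with vertices in increasing order, are:

  0-simplices (9): [v_0], [v_1], [v_2], [v_3], [v_4], [v_5], [v_6], [v_7], [v_8]
  1-simplices (27): (27 of them)
  2-simplices (18): (18 of them)

giving chain groups C_0 ≅ Z^9, C_1 ≅ Z^27, C_2 ≅ Z^18.

The boundary map ∂_1: C_1 → C_0 maps an edge to its endpoints' difference, ∂[p,q] = q − p.
This gives a 9×27 integer matrix of rank 8; reducing to Smith normal form yields diagonal entries (1,1,1,1,1,1,1,1).

∂_2: C_2 → C_1 sends each 2-simplex [p,q,r] to [q,r] − [p,r] + [p,q]. For instance
  ∂[v_4,v_5,v_6] = [v_5,v_6] − [v_4,v_6] + [v_4,v_5],
  ∂[v_1,v_2,v_3] = [v_2,v_3] − [v_1,v_3] + [v_1,v_2].
The 27×18 boundary matrix has rank 18 and Smith normal form diag(1,1,1,1,1,1,1,1,1,1,1,1,1,1,1,1,1,2).

Now H_k = ker ∂_k / im ∂_{k+1}, so:

  H_0: rank C_0 − rank ∂_1 = 9 − 8 = 1, and the invariant factors of ∂_1 are all 1, so H_0 ≅ Z.
  H_1: rank ker ∂_1 − rank ∂_2 = (27 − 8) − 18 = 1, and ∂_2 has invariant factor 2 > 1, so H_1 ≅ Z ⊕ Z_2.
  H_2: rank ker ∂_2 − rank ∂_3 = (18 − 18) − 0 = 0, and there is no ∂_3, so H_2 ≅ 0.

Hence the Betti numbers are b_0 = 1, b_1 = 1, b_2 = 0.

b_0 = 1, b_1 = 1, b_2 = 0.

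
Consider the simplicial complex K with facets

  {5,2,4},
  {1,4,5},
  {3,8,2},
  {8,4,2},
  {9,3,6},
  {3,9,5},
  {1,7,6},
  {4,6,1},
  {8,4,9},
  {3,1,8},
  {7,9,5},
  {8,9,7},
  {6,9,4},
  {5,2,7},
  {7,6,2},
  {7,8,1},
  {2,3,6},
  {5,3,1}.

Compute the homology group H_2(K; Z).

H_2 = Z.

Take the total order 1 < 2 < 3 < 4 < 5 < 6 < 7 < 8 < 9 on the vertex set. Then K (dimension 2) consists of the simplices:

  0-simplices (9): [1], [2], [3], [4], [5], [6], [7], [8], [9]
  1-simplices (27): (27 of them)
  2-simplices (18): [1,3,5], [1,3,8], [1,4,5], [1,4,6], [1,6,7], [1,7,8], [2,3,6], [2,3,8], [2,4,5], [2,4,8], [2,5,7], [2,6,7], [3,5,9], [3,6,9], [4,6,9], [4,8,9], [5,7,9], [7,8,9]

giving chain groups C_0 ≅ Z^9, C_1 ≅ Z^27, C_2 ≅ Z^18.

Boundary ∂_1: C_1 → C_0 sends each edge [p,q] (with p < q) to q − p. For instance
  ∂[1,6] = [6] − [1].
This gives a 9×27 integer matrix of rank 8; reducing to Smith normal form yields diagonal entries (1,1,1,1,1,1,1,1).

Boundary ∂_2: C_2 → C_1 sends each 2-simplex [p,q,r] to [q,r] − [p,r] + [p,q]. For instance
  ∂[2,3,6] = [3,6] − [2,6] + [2,3],
  ∂[1,3,8] = [3,8] − [1,8] + [1,3].
The 27×18 boundary matrix has rank 17 and Smith normal form diag(1,1,1,1,1,1,1,1,1,1,1,1,1,1,1,1,1).

Computing H_k = (kernel of ∂_k) / (image of ∂_{k+1}):

  H_2: rank ker ∂_2 − rank ∂_3 = (18 − 17) − 0 = 1, and there is no ∂_3, so H_2 = Z.

(K is a triangulation of the torus T^2.)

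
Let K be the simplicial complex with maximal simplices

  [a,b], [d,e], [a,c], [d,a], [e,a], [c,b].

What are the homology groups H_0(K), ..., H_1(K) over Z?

H_0 ≅ Z,  H_1 ≅ Z^2.

Take the total order a < b < c < d < e on the vertex set. Then K (dimension 1) consists of the simplices:

  0-simplices (5): a, b, c, d, e
  1-simplices (6): ab, ac, ad, ae, bc, de

Hence C_0 ≅ Z^5, C_1 ≅ Z^6.

Boundary ∂_1: C_1 → C_0 sends each edge [p,q] (with p < q) to q − p.
The resulting 5×6 matrix has rank 4, and its Smith normal form has invariant factors (1,1,1,1).

From H_k ≅ ker(∂_k) / im(∂_{k+1}) we obtain:

  H_0: rank C_0 − rank ∂_1 = 5 − 4 = 1, and the invariant factors of ∂_1 are all 1, so H_0 = Z.
  H_1: rank ker ∂_1 − rank ∂_2 = (6 − 4) − 0 = 2, and there is no ∂_2, so H_1 = Z^2.

As a check, the Euler characteristic is 5 − 6 = -1, which agrees with 1 − 2 = -1.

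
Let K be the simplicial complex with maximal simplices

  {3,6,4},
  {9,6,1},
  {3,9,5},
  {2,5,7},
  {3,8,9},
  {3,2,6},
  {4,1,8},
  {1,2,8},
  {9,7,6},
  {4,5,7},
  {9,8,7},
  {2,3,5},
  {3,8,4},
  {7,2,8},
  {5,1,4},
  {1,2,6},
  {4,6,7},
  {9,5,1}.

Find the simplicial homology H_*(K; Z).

Take the total order 1 < 2 < 3 < 4 < 5 < 6 < 7 < 8 < 9 on the vertex set. Then K (dimension 2) consists of the simplices:

  0-simplices (9): [1], [2], [3], [4], [5], [6], [7], [8], [9]
  1-simplices (27): (27 of them)
  2-simplices (18): [1,2,6], [1,2,8], [1,4,5], [1,4,8], [1,5,9], [1,6,9], [2,3,5], [2,3,6], [2,5,7], [2,7,8], [3,4,6], [3,4,8], [3,5,9], [3,8,9], [4,5,7], [4,6,7], [6,7,9], [7,8,9]

Hence C_0 ≅ Z^9, C_1 ≅ Z^27, C_2 ≅ Z^18.

The boundary map ∂_1: C_1 → C_0 is given by ∂[p,q] = [q] − [p].
The 9×27 boundary matrix has rank 8 and Smith normal form diag(1,1,1,1,1,1,1,1).

The boundary map ∂_2: C_2 → C_1 sends each 2-simplex [p,q,r] to [q,r] − [p,r] + [p,q]. For instance
  ∂[1,4,8] = [4,8] − [1,8] + [1,4],
  ∂[1,4,5] = [4,5] − [1,5] + [1,4].
This gives a 27×18 integer matrix of rank 17; reducing to Smith normal form yields diagonal entries (1,1,1,1,1,1,1,1,1,1,1,1,1,1,1,1,1).

Now H_k = ker ∂_k / im ∂_{k+1}, so:

  H_0: rank C_0 − rank ∂_1 = 9 − 8 = 1, and the invariant factors of ∂_1 are all 1, so H_0 = Z.
  H_1: rank ker ∂_1 − rank ∂_2 = (27 − 8) − 17 = 2, and the invariant factors of ∂_2 are all 1, so H_1 = Z^2.
  H_2: rank ker ∂_2 − rank ∂_3 = (18 − 17) − 0 = 1, and there is no ∂_3, so H_2 = Z.

H_0 = Z,  H_1 = Z^2,  H_2 = Z.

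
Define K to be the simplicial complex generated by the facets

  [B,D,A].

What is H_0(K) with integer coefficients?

H_0 ≅ Z.

Fix the vertex order A < B < D and write every simplex with vertices in increasing order. Then dim K = 2 and the simplices of K are:

  0-simplices (3): A, B, D
  1-simplices (3): AB, AD, BD
  2-simplices (1): ABD

so the chain groups are C_0 ≅ Z^3, C_1 ≅ Z^3, C_2 ≅ Z^1.

Boundary ∂_1: C_1 → C_0 maps an edge to its endpoints' difference, ∂[p,q] = q − p. For instance
  ∂AB = B − A.
The 3×3 boundary matrix has rank 2 and Smith normal form diag(1,1).

The boundary map ∂_2: C_2 → C_1 sends each 2-simplex [p,q,r] to [q,r] − [p,r] + [p,q]. For instance
  ∂ABD = BD − AD + AB.
The 3×1 boundary matrix has rank 1 and Smith normal form diag(1).

Computing H_k = (kernel of ∂_k) / (image of ∂_{k+1}):

  H_0: rank C_0 − rank ∂_1 = 3 − 2 = 1, and the invariant factors of ∂_1 are all 1, so H_0 ≅ Z.

(K is a triangulation of the 2-simplex.)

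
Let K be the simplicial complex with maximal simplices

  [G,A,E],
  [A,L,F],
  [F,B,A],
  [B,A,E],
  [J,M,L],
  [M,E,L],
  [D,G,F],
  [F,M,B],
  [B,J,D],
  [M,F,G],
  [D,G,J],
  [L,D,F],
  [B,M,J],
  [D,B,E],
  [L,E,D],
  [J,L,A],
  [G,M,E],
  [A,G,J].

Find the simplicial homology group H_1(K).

H_1 ≅ Z^2.

We work with the vertex ordering A < B < D < E < F < G < J < L < M. The simplices of K, each written with vertices in increasing order, are:

  0-simplices (9): A, B, D, E, F, G, J, L, M
  1-simplices (27): AB, AE, AF, AG, AJ, AL, BD, BE, BF, BJ, BM, DE, DF, DG, DJ, DL, EG, EL, EM, FG, FL, FM, GJ, GM, JL, JM, LM
  2-simplices (18): ABE, ABF, AEG, AFL, AGJ, AJL, BDE, BDJ, BFM, BJM, DEL, DFG, DFL, DGJ, EGM, ELM, FGM, JLM

Hence C_0 ≅ Z^9, C_1 ≅ Z^27, C_2 ≅ Z^18.

The boundary map ∂_1: C_1 → C_0 sends each edge [p,q] (with p < q) to q − p. For instance
  ∂AE = E − A.
The 9×27 boundary matrix has rank 8 and Smith normal form diag(1,1,1,1,1,1,1,1).

Boundary ∂_2: C_2 → C_1 sends each 2-simplex [p,q,r] to [q,r] − [p,r] + [p,q]. For instance
  ∂AEG = EG − AG + AE,
  ∂ABF = BF − AF + AB.
As a 27×18 matrix over Z this has rank 17, with invariant factors (1,1,1,1,1,1,1,1,1,1,1,1,1,1,1,1,1).

Reading off H_k = ker ∂_k / im ∂_{k+1}:

  H_1: rank ker ∂_1 − rank ∂_2 = (27 − 8) − 17 = 2, and the invariant factors of ∂_2 are all 1, so H_1 ≅ Z^2.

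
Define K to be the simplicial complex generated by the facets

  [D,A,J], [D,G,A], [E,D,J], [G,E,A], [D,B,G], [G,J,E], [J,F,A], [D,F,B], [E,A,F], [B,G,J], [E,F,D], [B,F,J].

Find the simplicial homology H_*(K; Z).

H_0 = Z,  H_1 = Z/2Z,  H_2 = 0.

Fix the vertex order A < B < D < E < F < G < J and write every simplex with vertices in increasing order. Then dim K = 2 and the simplices of K are:

  0-simplices (7): A, B, D, E, F, G, J
  1-simplices (18): AD, AE, AF, AG, AJ, BD, BF, BG, BJ, DE, DF, DG, DJ, EF, EG, EJ, FJ, GJ
  2-simplices (12): ADG, ADJ, AEF, AEG, AFJ, BDF, BDG, BFJ, BGJ, DEF, DEJ, EGJ

Hence C_0 ≅ Z^7, C_1 ≅ Z^18, C_2 ≅ Z^12.

Boundary ∂_1: C_1 → C_0 maps an edge to its endpoints' difference, ∂[p,q] = q − p. For instance
  ∂DG = G − D.
The 7×18 boundary matrix has rank 6 and Smith normal form diag(1,1,1,1,1,1).

Boundary ∂_2: C_2 → C_1 sends each 2-simplex [p,q,r] to [q,r] − [p,r] + [p,q]. For instance
  ∂BDG = DG − BG + BD,
  ∂AFJ = FJ − AJ + AF.
This gives a 18×12 integer matrix of rank 12; reducing to Smith normal form yields diagonal entries (1,1,1,1,1,1,1,1,1,1,1,2).

Computing H_k = (kernel of ∂_k) / (image of ∂_{k+1}):

  H_0: rank C_0 − rank ∂_1 = 7 − 6 = 1, and the invariant factors of ∂_1 are all 1, so H_0 ≅ Z.
  H_1: rank ker ∂_1 − rank ∂_2 = (18 − 6) − 12 = 0, and ∂_2 has invariant factor 2 > 1, so H_1 ≅ Z/2Z.
  H_2: rank ker ∂_2 − rank ∂_3 = (12 − 12) − 0 = 0, and there is no ∂_3, so H_2 ≅ 0.

As a check, the Euler characteristic is 7 − 18 + 12 = 1, which agrees with 1 − 0 + 0 = 1.
(K is a triangulation of the real projective plane RP^2.)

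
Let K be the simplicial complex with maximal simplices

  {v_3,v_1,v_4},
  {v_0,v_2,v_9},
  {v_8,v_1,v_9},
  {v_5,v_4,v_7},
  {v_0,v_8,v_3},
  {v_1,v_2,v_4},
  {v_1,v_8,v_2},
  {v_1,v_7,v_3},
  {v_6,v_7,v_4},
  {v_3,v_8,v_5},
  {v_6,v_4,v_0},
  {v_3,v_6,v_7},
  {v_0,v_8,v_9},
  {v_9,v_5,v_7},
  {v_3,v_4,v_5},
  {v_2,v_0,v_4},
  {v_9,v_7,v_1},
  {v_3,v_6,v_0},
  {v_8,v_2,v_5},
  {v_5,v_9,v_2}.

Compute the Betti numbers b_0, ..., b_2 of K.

Order the vertices as v_0 < v_1 < v_2 < v_3 < v_4 < v_5 < v_6 < v_7 < v_8 < v_9. Listing each simplex with vertices in this order, K has dimension 2 with simplices:

  0-simplices (10): [v_0], [v_1], [v_2], [v_3], [v_4], [v_5], [v_6], [v_7], [v_8], [v_9]
  1-simplices (30): (30 of them)
  2-simplices (20): (20 of them)

so the chain groups are C_0 ≅ Z^10, C_1 ≅ Z^30, C_2 ≅ Z^20.

Boundary ∂_1: C_1 → C_0 is given by ∂[p,q] = [q] − [p].
This gives a 10×30 integer matrix of rank 9; reducing to Smith normal form yields diagonal entries (1,1,1,1,1,1,1,1,1).

∂_2: C_2 → C_1 sends each 2-simplex [p,q,r] to [q,r] − [p,r] + [p,q]. For instance
  ∂[v_1,v_8,v_9] = [v_8,v_9] − [v_1,v_9] + [v_1,v_8],
  ∂[v_0,v_3,v_6] = [v_3,v_6] − [v_0,v_6] + [v_0,v_3].
This gives a 30×20 integer matrix of rank 20; reducing to Smith normal form yields diagonal entries (1,1,1,1,1,1,1,1,1,1,1,1,1,1,1,1,1,1,1,2).

Reading off H_k = ker ∂_k / im ∂_{k+1}:

  H_0: rank C_0 − rank ∂_1 = 10 − 9 = 1, and the invariant factors of ∂_1 are all 1, so H_0 = Z.
  H_1: rank ker ∂_1 − rank ∂_2 = (30 − 9) − 20 = 1, and ∂_2 has invariant factor 2 > 1, so H_1 = Z ⊕ Z/2Z.
  H_2: rank ker ∂_2 − rank ∂_3 = (20 − 20) − 0 = 0, and there is no ∂_3, so H_2 = 0.

(K is a triangulation of the Klein bottle.)

Hence the Betti numbers are b_0 = 1, b_1 = 1, b_2 = 0.

b_0 = 1, b_1 = 1, b_2 = 0.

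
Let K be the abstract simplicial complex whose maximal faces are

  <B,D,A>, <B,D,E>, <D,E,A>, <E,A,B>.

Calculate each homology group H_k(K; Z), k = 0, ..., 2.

Order the vertices as A < B < D < E. Listing each simplex with vertices in this order, K has dimension 2 with simplices:

  0-simplices (4): A, B, D, E
  1-simplices (6): AB, AD, AE, BD, BE, DE
  2-simplices (4): ABD, ABE, ADE, BDE

so the chain groups are C_0 ≅ Z^4, C_1 ≅ Z^6, C_2 ≅ Z^4.

∂_1: C_1 → C_0 maps an edge to its endpoints' difference, ∂[p,q] = q − p.
This gives a 4×6 integer matrix of rank 3; reducing to Smith normal form yields diagonal entries (1,1,1).

The boundary map ∂_2: C_2 → C_1 maps a triangle to the signed sum of its edges. For instance
  ∂BDE = DE − BE + BD,
  ∂ADE = DE − AE + AD.
The 6×4 boundary matrix has rank 3 and Smith normal form diag(1,1,1).

Computing H_k = (kernel of ∂_k) / (image of ∂_{k+1}):

  H_0: rank C_0 − rank ∂_1 = 4 − 3 = 1, and the invariant factors of ∂_1 are all 1, so H_0 = Z.
  H_1: rank ker ∂_1 − rank ∂_2 = (6 − 3) − 3 = 0, and the invariant factors of ∂_2 are all 1, so H_1 = 0.
  H_2: rank ker ∂_2 − rank ∂_3 = (4 − 3) − 0 = 1, and there is no ∂_3, so H_2 = Z.

H_0 ≅ Z,  H_1 = 0,  H_2 ≅ Z.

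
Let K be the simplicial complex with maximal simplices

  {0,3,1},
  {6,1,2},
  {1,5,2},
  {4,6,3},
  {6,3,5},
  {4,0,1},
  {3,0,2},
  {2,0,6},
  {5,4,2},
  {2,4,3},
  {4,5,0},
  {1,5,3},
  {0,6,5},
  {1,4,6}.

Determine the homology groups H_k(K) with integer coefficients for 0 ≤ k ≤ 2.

H_0 = Z,  H_1 = Z^2,  H_2 = Z.

We work with the vertex ordering 0 < 1 < 2 < 3 < 4 < 5 < 6. The simplices of K, each written with vertices in increasing order, are:

  0-simplices (7): [0], [1], [2], [3], [4], [5], [6]
  1-simplices (21): [0,1], [0,2], [0,3], [0,4], [0,5], [0,6], [1,2], [1,3], [1,4], [1,5], [1,6], [2,3], [2,4], [2,5], [2,6], [3,4], [3,5], [3,6], [4,5], [4,6], [5,6]
  2-simplices (14): [0,1,3], [0,1,4], [0,2,3], [0,2,6], [0,4,5], [0,5,6], [1,2,5], [1,2,6], [1,3,5], [1,4,6], [2,3,4], [2,4,5], [3,4,6], [3,5,6]

giving chain groups C_0 ≅ Z^7, C_1 ≅ Z^21, C_2 ≅ Z^14.

The boundary map ∂_1: C_1 → C_0 sends each edge [p,q] (with p < q) to q − p.
The resulting 7×21 matrix has rank 6, and its Smith normal form has invariant factors (1,1,1,1,1,1).

∂_2: C_2 → C_1 acts by ∂[p,q,r] = [q,r] − [p,r] + [p,q]. For instance
  ∂[3,4,6] = [4,6] − [3,6] + [3,4],
  ∂[1,3,5] = [3,5] − [1,5] + [1,3].
This gives a 21×14 integer matrix of rank 13; reducing to Smith normal form yields diagonal entries (1,1,1,1,1,1,1,1,1,1,1,1,1).

From H_k ≅ ker(∂_k) / im(∂_{k+1}) we obtain:

  H_0: rank C_0 − rank ∂_1 = 7 − 6 = 1, and the invariant factors of ∂_1 are all 1, so H_0 ≅ Z.
  H_1: rank ker ∂_1 − rank ∂_2 = (21 − 6) − 13 = 2, and the invariant factors of ∂_2 are all 1, so H_1 ≅ Z^2.
  H_2: rank ker ∂_2 − rank ∂_3 = (14 − 13) − 0 = 1, and there is no ∂_3, so H_2 ≅ Z.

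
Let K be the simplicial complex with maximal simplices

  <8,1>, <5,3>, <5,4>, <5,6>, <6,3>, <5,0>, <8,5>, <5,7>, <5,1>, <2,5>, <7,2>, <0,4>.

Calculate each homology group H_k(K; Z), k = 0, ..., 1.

H_0 ≅ Z,  H_1 ≅ Z^4.

Fix the vertex order 0 < 1 < 2 < 3 < 4 < 5 < 6 < 7 < 8 and write every simplex with vertices in increasing order. Then dim K = 1 and the simplices of K are:

  0-simplices (9): [0], [1], [2], [3], [4], [5], [6], [7], [8]
  1-simplices (12): [0,4], [0,5], [1,5], [1,8], [2,5], [2,7], [3,5], [3,6], [4,5], [5,6], [5,7], [5,8]

Hence C_0 ≅ Z^9, C_1 ≅ Z^12.

∂_1: C_1 → C_0 is given by ∂[p,q] = [q] − [p]. For instance
  ∂[0,4] = [4] − [0].
This gives a 9×12 integer matrix of rank 8; reducing to Smith normal form yields diagonal entries (1,1,1,1,1,1,1,1).

Reading off H_k = ker ∂_k / im ∂_{k+1}:

  H_0: rank C_0 − rank ∂_1 = 9 − 8 = 1, and the invariant factors of ∂_1 are all 1, so H_0 = Z.
  H_1: rank ker ∂_1 − rank ∂_2 = (12 − 8) − 0 = 4, and there is no ∂_2, so H_1 = Z^4.

As a check, the Euler characteristic is 9 − 12 = -3, which agrees with 1 − 4 = -3.
(K is a triangulation of a wedge of 4 circles.)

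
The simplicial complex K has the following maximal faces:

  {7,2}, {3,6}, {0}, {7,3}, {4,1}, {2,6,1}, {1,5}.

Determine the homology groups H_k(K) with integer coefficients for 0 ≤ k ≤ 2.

H_0 ≅ Z^2,  H_1 ≅ Z,  H_2 = 0.

Order the vertices as 0 < 1 < 2 < 3 < 4 < 5 < 6 < 7. Listing each simplex with vertices in this order, K has dimension 2 with simplices:

  0-simplices (8): [0], [1], [2], [3], [4], [5], [6], [7]
  1-simplices (8): [1,2], [1,4], [1,5], [1,6], [2,6], [2,7], [3,6], [3,7]
  2-simplices (1): [1,2,6]

giving chain groups C_0 ≅ Z^8, C_1 ≅ Z^8, C_2 ≅ Z^1.

∂_1: C_1 → C_0 is given by ∂[p,q] = [q] − [p]. For instance
  ∂[1,4] = [4] − [1].
This gives a 8×8 integer matrix of rank 6; reducing to Smith normal form yields diagonal entries (1,1,1,1,1,1).

∂_2: C_2 → C_1 maps a triangle to the signed sum of its edges. For instance
  ∂[1,2,6] = [2,6] − [1,6] + [1,2].
The 8×1 boundary matrix has rank 1 and Smith normal form diag(1).

Reading off H_k = ker ∂_k / im ∂_{k+1}:

  H_0: rank C_0 − rank ∂_1 = 8 − 6 = 2, and the invariant factors of ∂_1 are all 1, so H_0 = Z^2.
  H_1: rank ker ∂_1 − rank ∂_2 = (8 − 6) − 1 = 1, and the invariant factors of ∂_2 are all 1, so H_1 = Z.
  H_2: rank ker ∂_2 − rank ∂_3 = (1 − 1) − 0 = 0, and there is no ∂_3, so H_2 = 0.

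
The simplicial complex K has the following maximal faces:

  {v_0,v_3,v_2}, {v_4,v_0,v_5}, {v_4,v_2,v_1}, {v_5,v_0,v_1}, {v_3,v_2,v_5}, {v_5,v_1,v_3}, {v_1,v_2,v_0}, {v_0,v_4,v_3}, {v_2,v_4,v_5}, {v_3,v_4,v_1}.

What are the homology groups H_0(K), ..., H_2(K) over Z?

H_0 ≅ Z,  H_1 ≅ Z_2,  H_2 = 0.

Fix the vertex order v_0 < v_1 < v_2 < v_3 < v_4 < v_5 and write every simplex with vertices in increasing order. Then dim K = 2 and the simplices of K are:

  0-simplices (6): [v_0], [v_1], [v_2], [v_3], [v_4], [v_5]
  1-simplices (15): (15 of them)
  2-simplices (10): [v_0,v_1,v_2], [v_0,v_1,v_5], [v_0,v_2,v_3], [v_0,v_3,v_4], [v_0,v_4,v_5], [v_1,v_2,v_4], [v_1,v_3,v_4], [v_1,v_3,v_5], [v_2,v_3,v_5], [v_2,v_4,v_5]

so the chain groups are C_0 ≅ Z^6, C_1 ≅ Z^15, C_2 ≅ Z^10.

∂_1: C_1 → C_0 sends each edge [p,q] (with p < q) to q − p. For instance
  ∂[v_4,v_5] = [v_5] − [v_4].
As a 6×15 matrix over Z this has rank 5, with invariant factors (1,1,1,1,1).

Boundary ∂_2: C_2 → C_1 sends each 2-simplex [p,q,r] to [q,r] − [p,r] + [p,q]. For instance
  ∂[v_0,v_3,v_4] = [v_3,v_4] − [v_0,v_4] + [v_0,v_3],
  ∂[v_1,v_2,v_4] = [v_2,v_4] − [v_1,v_4] + [v_1,v_2].
The resulting 15×10 matrix has rank 10, and its Smith normal form has invariant factors (1,1,1,1,1,1,1,1,1,2).

From H_k ≅ ker(∂_k) / im(∂_{k+1}) we obtain:

  H_0: rank C_0 − rank ∂_1 = 6 − 5 = 1, and the invariant factors of ∂_1 are all 1, so H_0 ≅ Z.
  H_1: rank ker ∂_1 − rank ∂_2 = (15 − 5) − 10 = 0, and ∂_2 has invariant factor 2 > 1, so H_1 ≅ Z_2.
  H_2: rank ker ∂_2 − rank ∂_3 = (10 − 10) − 0 = 0, and there is no ∂_3, so H_2 ≅ 0.

As a check, the Euler characteristic is 6 − 15 + 10 = 1, which agrees with 1 − 0 + 0 = 1.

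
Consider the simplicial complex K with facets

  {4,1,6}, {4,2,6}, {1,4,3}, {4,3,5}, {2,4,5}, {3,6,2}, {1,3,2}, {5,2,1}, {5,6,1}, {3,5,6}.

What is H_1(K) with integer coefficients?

Order the vertices as 1 < 2 < 3 < 4 < 5 < 6. Listing each simplex with vertices in this order, K has dimension 2 with simplices:

  0-simplices (6): [1], [2], [3], [4], [5], [6]
  1-simplices (15): [1,2], [1,3], [1,4], [1,5], [1,6], [2,3], [2,4], [2,5], [2,6], [3,4], [3,5], [3,6], [4,5], [4,6], [5,6]
  2-simplices (10): [1,2,3], [1,2,5], [1,3,4], [1,4,6], [1,5,6], [2,3,6], [2,4,5], [2,4,6], [3,4,5], [3,5,6]

so the chain groups are C_0 ≅ Z^6, C_1 ≅ Z^15, C_2 ≅ Z^10.

Boundary ∂_1: C_1 → C_0 is given by ∂[p,q] = [q] − [p].
As a 6×15 matrix over Z this has rank 5, with invariant factors (1,1,1,1,1).

∂_2: C_2 → C_1 sends each 2-simplex [p,q,r] to [q,r] − [p,r] + [p,q]. For instance
  ∂[3,4,5] = [4,5] − [3,5] + [3,4],
  ∂[2,4,6] = [4,6] − [2,6] + [2,4].
The 15×10 boundary matrix has rank 10 and Smith normal form diag(1,1,1,1,1,1,1,1,1,2).

Computing H_k = (kernel of ∂_k) / (image of ∂_{k+1}):

  H_1: rank ker ∂_1 − rank ∂_2 = (15 − 5) − 10 = 0, and ∂_2 has invariant factor 2 > 1, so H_1 = Z/2.

(K is a triangulation of the real projective plane RP^2.)

H_1 = Z/2.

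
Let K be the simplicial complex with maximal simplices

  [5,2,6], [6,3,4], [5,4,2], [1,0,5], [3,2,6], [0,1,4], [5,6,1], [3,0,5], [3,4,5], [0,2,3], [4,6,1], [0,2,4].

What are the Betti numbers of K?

Take the total order 0 < 1 < 2 < 3 < 4 < 5 < 6 on the vertex set. Then K (dimension 2) consists of the simplices:

  0-simplices (7): [0], [1], [2], [3], [4], [5], [6]
  1-simplices (18): [0,1], [0,2], [0,3], [0,4], [0,5], [1,4], [1,5], [1,6], [2,3], [2,4], [2,5], [2,6], [3,4], [3,5], [3,6], [4,5], [4,6], [5,6]
  2-simplices (12): [0,1,4], [0,1,5], [0,2,3], [0,2,4], [0,3,5], [1,4,6], [1,5,6], [2,3,6], [2,4,5], [2,5,6], [3,4,5], [3,4,6]

so the chain groups are C_0 ≅ Z^7, C_1 ≅ Z^18, C_2 ≅ Z^12.

The boundary map ∂_1: C_1 → C_0 maps an edge to its endpoints' difference, ∂[p,q] = q − p.
As a 7×18 matrix over Z this has rank 6, with invariant factors (1,1,1,1,1,1).

The boundary map ∂_2: C_2 → C_1 maps a triangle to the signed sum of its edges. For instance
  ∂[0,2,4] = [2,4] − [0,4] + [0,2],
  ∂[2,3,6] = [3,6] − [2,6] + [2,3].
This gives a 18×12 integer matrix of rank 12; reducing to Smith normal form yields diagonal entries (1,1,1,1,1,1,1,1,1,1,1,2).

Computing H_k = (kernel of ∂_k) / (image of ∂_{k+1}):

  H_0: rank C_0 − rank ∂_1 = 7 − 6 = 1, and the invariant factors of ∂_1 are all 1, so H_0 = Z.
  H_1: rank ker ∂_1 − rank ∂_2 = (18 − 6) − 12 = 0, and ∂_2 has invariant factor 2 > 1, so H_1 = Z/2.
  H_2: rank ker ∂_2 − rank ∂_3 = (12 − 12) − 0 = 0, and there is no ∂_3, so H_2 = 0.

As a check, the Euler characteristic is 7 − 18 + 12 = 1, which agrees with 1 − 0 + 0 = 1.

Hence the Betti numbers are b_0 = 1, b_1 = 0, b_2 = 0.

b_0 = 1, b_1 = 0, b_2 = 0.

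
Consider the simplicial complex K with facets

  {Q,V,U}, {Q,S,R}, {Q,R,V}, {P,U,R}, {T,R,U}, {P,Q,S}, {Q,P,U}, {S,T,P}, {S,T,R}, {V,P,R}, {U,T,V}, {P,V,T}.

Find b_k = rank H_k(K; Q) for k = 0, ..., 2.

b_0 = 1, b_1 = 0, b_2 = 0.

Take the total order P < Q < R < S < T < U < V on the vertex set. Then K (dimension 2) consists of the simplices:

  0-simplices (7): P, Q, R, S, T, U, V
  1-simplices (18): PQ, PR, PS, PT, PU, PV, QR, QS, QU, QV, RS, RT, RU, RV, ST, TU, TV, UV
  2-simplices (12): PQS, PQU, PRU, PRV, PST, PTV, QRS, QRV, QUV, RST, RTU, TUV

giving chain groups C_0 ≅ Z^7, C_1 ≅ Z^18, C_2 ≅ Z^12.

The boundary map ∂_1: C_1 → C_0 is given by ∂[p,q] = [q] − [p]. For instance
  ∂ST = T − S.
As a 7×18 matrix over Z this has rank 6, with invariant factors (1,1,1,1,1,1).

Boundary ∂_2: C_2 → C_1 sends each 2-simplex [p,q,r] to [q,r] − [p,r] + [p,q]. For instance
  ∂QRV = RV − QV + QR,
  ∂QUV = UV − QV + QU.
As a 18×12 matrix over Z this has rank 12, with invariant factors (1,1,1,1,1,1,1,1,1,1,1,2).

Now H_k = ker ∂_k / im ∂_{k+1}, so:

  H_0: rank C_0 − rank ∂_1 = 7 − 6 = 1, and the invariant factors of ∂_1 are all 1, so H_0 = Z.
  H_1: rank ker ∂_1 − rank ∂_2 = (18 − 6) − 12 = 0, and ∂_2 has invariant factor 2 > 1, so H_1 = Z/2Z.
  H_2: rank ker ∂_2 − rank ∂_3 = (12 − 12) − 0 = 0, and there is no ∂_3, so H_2 = 0.

As a check, the Euler characteristic is 7 − 18 + 12 = 1, which agrees with 1 − 0 + 0 = 1.
(K is a triangulation of the real projective plane RP^2.)

Hence the Betti numbers are b_0 = 1, b_1 = 0, b_2 = 0.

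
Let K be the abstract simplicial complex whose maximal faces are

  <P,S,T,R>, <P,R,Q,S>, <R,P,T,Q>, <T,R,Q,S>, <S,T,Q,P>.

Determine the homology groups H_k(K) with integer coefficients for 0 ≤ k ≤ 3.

Take the total order P < Q < R < S < T on the vertex set. Then K (dimension 3) consists of the simplices:

  0-simplices (5): P, Q, R, S, T
  1-simplices (10): PQ, PR, PS, PT, QR, QS, QT, RS, RT, ST
  2-simplices (10): PQR, PQS, PQT, PRS, PRT, PST, QRS, QRT, QST, RST
  3-simplices (5): PQRS, PQRT, PQST, PRST, QRST

giving chain groups C_0 ≅ Z^5, C_1 ≅ Z^10, C_2 ≅ Z^10, C_3 ≅ Z^5.

Boundary ∂_1: C_1 → C_0 is given by ∂[p,q] = [q] − [p]. For instance
  ∂PQ = Q − P.
The resulting 5×10 matrix has rank 4, and its Smith normal form has invariant factors (1,1,1,1).

∂_2: C_2 → C_1 acts by ∂[p,q,r] = [q,r] − [p,r] + [p,q]. For instance
  ∂PRS = RS − PS + PR,
  ∂QRT = RT − QT + QR.
The 10×10 boundary matrix has rank 6 and Smith normal form diag(1,1,1,1,1,1).

∂_3: C_3 → C_2 sends each 3-simplex σ to the alternating sum Σ_i (−1)^i (σ with its i-th vertex removed). For instance
  ∂PQRT = QRT − PRT + PQT − PQR,
  ∂PQST = QST − PST + PQT − PQS.
The resulting 10×5 matrix has rank 4, and its Smith normal form has invariant factors (1,1,1,1).

Reading off H_k = ker ∂_k / im ∂_{k+1}:

  H_0: rank C_0 − rank ∂_1 = 5 − 4 = 1, and the invariant factors of ∂_1 are all 1, so H_0 ≅ Z.
  H_1: rank ker ∂_1 − rank ∂_2 = (10 − 4) − 6 = 0, and the invariant factors of ∂_2 are all 1, so H_1 ≅ 0.
  H_2: rank ker ∂_2 − rank ∂_3 = (10 − 6) − 4 = 0, and the invariant factors of ∂_3 are all 1, so H_2 ≅ 0.
  H_3: rank ker ∂_3 − rank ∂_4 = (5 − 4) − 0 = 1, and there is no ∂_4, so H_3 ≅ Z.

(K is a triangulation of the 3-sphere S^3.)

H_0 = Z,  H_1 = 0,  H_2 = 0,  H_3 = Z.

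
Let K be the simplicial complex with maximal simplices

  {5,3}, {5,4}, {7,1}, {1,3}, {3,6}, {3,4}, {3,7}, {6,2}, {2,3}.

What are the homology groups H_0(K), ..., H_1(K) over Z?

H_0 = Z,  H_1 = Z^3.

Take the total order 1 < 2 < 3 < 4 < 5 < 6 < 7 on the vertex set. Then K (dimension 1) consists of the simplices:

  0-simplices (7): [1], [2], [3], [4], [5], [6], [7]
  1-simplices (9): [1,3], [1,7], [2,3], [2,6], [3,4], [3,5], [3,6], [3,7], [4,5]

giving chain groups C_0 ≅ Z^7, C_1 ≅ Z^9.

∂_1: C_1 → C_0 is given by ∂[p,q] = [q] − [p]. For instance
  ∂[2,6] = [6] − [2].
The resulting 7×9 matrix has rank 6, and its Smith normal form has invariant factors (1,1,1,1,1,1).

From H_k ≅ ker(∂_k) / im(∂_{k+1}) we obtain:

  H_0: rank C_0 − rank ∂_1 = 7 − 6 = 1, and the invariant factors of ∂_1 are all 1, so H_0 = Z.
  H_1: rank ker ∂_1 − rank ∂_2 = (9 − 6) − 0 = 3, and there is no ∂_2, so H_1 = Z^3.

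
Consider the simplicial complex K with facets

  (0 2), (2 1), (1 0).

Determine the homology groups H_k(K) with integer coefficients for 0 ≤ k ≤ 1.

H_0 ≅ Z,  H_1 ≅ Z.

Order the vertices as 0 < 1 < 2. Listing each simplex with vertices in this order, K has dimension 1 with simplices:

  0-simplices (3): [0], [1], [2]
  1-simplices (3): [0,1], [0,2], [1,2]

so the chain groups are C_0 ≅ Z^3, C_1 ≅ Z^3.

∂_1: C_1 → C_0 maps an edge to its endpoints' difference, ∂[p,q] = q − p.
The 3×3 boundary matrix has rank 2 and Smith normal form diag(1,1).

Reading off H_k = ker ∂_k / im ∂_{k+1}:

  H_0: rank C_0 − rank ∂_1 = 3 − 2 = 1, and the invariant factors of ∂_1 are all 1, so H_0 ≅ Z.
  H_1: rank ker ∂_1 − rank ∂_2 = (3 − 2) − 0 = 1, and there is no ∂_2, so H_1 ≅ Z.

As a check, the Euler characteristic is 3 − 3 = 0, which agrees with 1 − 1 = 0.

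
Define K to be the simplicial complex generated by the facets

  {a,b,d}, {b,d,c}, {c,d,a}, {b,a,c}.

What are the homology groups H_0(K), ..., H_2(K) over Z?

Fix the vertex order a < b < c < d and write every simplex with vertices in increasing order. Then dim K = 2 and the simplices of K are:

  0-simplices (4): a, b, c, d
  1-simplices (6): ab, ac, ad, bc, bd, cd
  2-simplices (4): abc, abd, acd, bcd

Hence C_0 ≅ Z^4, C_1 ≅ Z^6, C_2 ≅ Z^4.

Boundary ∂_1: C_1 → C_0 sends each edge [p,q] (with p < q) to q − p. For instance
  ∂cd = d − c.
The 4×6 boundary matrix has rank 3 and Smith normal form diag(1,1,1).

Boundary ∂_2: C_2 → C_1 acts by ∂[p,q,r] = [q,r] − [p,r] + [p,q]. For instance
  ∂acd = cd − ad + ac,
  ∂abc = bc − ac + ab.
The 6×4 boundary matrix has rank 3 and Smith normal form diag(1,1,1).

From H_k ≅ ker(∂_k) / im(∂_{k+1}) we obtain:

  H_0: rank C_0 − rank ∂_1 = 4 − 3 = 1, and the invariant factors of ∂_1 are all 1, so H_0 ≅ Z.
  H_1: rank ker ∂_1 − rank ∂_2 = (6 − 3) − 3 = 0, and the invariant factors of ∂_2 are all 1, so H_1 ≅ 0.
  H_2: rank ker ∂_2 − rank ∂_3 = (4 − 3) − 0 = 1, and there is no ∂_3, so H_2 ≅ Z.

As a check, the Euler characteristic is 4 − 6 + 4 = 2, which agrees with 1 − 0 + 1 = 2.

H_0 ≅ Z,  H_1 = 0,  H_2 ≅ Z.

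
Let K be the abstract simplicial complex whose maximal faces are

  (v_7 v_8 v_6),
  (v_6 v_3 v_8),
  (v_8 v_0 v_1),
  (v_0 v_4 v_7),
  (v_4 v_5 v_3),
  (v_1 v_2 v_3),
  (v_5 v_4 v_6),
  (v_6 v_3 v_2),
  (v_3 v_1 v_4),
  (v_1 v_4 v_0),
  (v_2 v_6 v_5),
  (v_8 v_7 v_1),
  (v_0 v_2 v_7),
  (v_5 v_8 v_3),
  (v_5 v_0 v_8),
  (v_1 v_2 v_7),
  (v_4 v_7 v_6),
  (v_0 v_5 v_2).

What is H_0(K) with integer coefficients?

Fix the vertex order v_0 < v_1 < v_2 < v_3 < v_4 < v_5 < v_6 < v_7 < v_8 and write every simplex with vertices in increasing order. Then dim K = 2 and the simplices of K are:

  0-simplices (9): [v_0], [v_1], [v_2], [v_3], [v_4], [v_5], [v_6], [v_7], [v_8]
  1-simplices (27): (27 of them)
  2-simplices (18): (18 of them)

Hence C_0 ≅ Z^9, C_1 ≅ Z^27, C_2 ≅ Z^18.

The boundary map ∂_1: C_1 → C_0 sends each edge [p,q] (with p < q) to q − p. For instance
  ∂[v_0,v_5] = [v_5] − [v_0].
The 9×27 boundary matrix has rank 8 and Smith normal form diag(1,1,1,1,1,1,1,1).

Boundary ∂_2: C_2 → C_1 acts by ∂[p,q,r] = [q,r] − [p,r] + [p,q]. For instance
  ∂[v_1,v_7,v_8] = [v_7,v_8] − [v_1,v_8] + [v_1,v_7],
  ∂[v_3,v_4,v_5] = [v_4,v_5] − [v_3,v_5] + [v_3,v_4].
As a 27×18 matrix over Z this has rank 18, with invariant factors (1,1,1,1,1,1,1,1,1,1,1,1,1,1,1,1,1,2).

From H_k ≅ ker(∂_k) / im(∂_{k+1}) we obtain:

  H_0: rank C_0 − rank ∂_1 = 9 − 8 = 1, and the invariant factors of ∂_1 are all 1, so H_0 ≅ Z.

H_0 = Z.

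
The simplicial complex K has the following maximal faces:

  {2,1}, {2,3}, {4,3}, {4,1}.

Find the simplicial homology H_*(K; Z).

H_0 = Z,  H_1 = Z.

We work with the vertex ordering 1 < 2 < 3 < 4. The simplices of K, each written with vertices in increasing order, are:

  0-simplices (4): [1], [2], [3], [4]
  1-simplices (4): [1,2], [1,4], [2,3], [3,4]

giving chain groups C_0 ≅ Z^4, C_1 ≅ Z^4.

The boundary map ∂_1: C_1 → C_0 maps an edge to its endpoints' difference, ∂[p,q] = q − p.
This gives a 4×4 integer matrix of rank 3; reducing to Smith normal form yields diagonal entries (1,1,1).

From H_k ≅ ker(∂_k) / im(∂_{k+1}) we obtain:

  H_0: rank C_0 − rank ∂_1 = 4 − 3 = 1, and the invariant factors of ∂_1 are all 1, so H_0 = Z.
  H_1: rank ker ∂_1 − rank ∂_2 = (4 − 3) − 0 = 1, and there is no ∂_2, so H_1 = Z.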